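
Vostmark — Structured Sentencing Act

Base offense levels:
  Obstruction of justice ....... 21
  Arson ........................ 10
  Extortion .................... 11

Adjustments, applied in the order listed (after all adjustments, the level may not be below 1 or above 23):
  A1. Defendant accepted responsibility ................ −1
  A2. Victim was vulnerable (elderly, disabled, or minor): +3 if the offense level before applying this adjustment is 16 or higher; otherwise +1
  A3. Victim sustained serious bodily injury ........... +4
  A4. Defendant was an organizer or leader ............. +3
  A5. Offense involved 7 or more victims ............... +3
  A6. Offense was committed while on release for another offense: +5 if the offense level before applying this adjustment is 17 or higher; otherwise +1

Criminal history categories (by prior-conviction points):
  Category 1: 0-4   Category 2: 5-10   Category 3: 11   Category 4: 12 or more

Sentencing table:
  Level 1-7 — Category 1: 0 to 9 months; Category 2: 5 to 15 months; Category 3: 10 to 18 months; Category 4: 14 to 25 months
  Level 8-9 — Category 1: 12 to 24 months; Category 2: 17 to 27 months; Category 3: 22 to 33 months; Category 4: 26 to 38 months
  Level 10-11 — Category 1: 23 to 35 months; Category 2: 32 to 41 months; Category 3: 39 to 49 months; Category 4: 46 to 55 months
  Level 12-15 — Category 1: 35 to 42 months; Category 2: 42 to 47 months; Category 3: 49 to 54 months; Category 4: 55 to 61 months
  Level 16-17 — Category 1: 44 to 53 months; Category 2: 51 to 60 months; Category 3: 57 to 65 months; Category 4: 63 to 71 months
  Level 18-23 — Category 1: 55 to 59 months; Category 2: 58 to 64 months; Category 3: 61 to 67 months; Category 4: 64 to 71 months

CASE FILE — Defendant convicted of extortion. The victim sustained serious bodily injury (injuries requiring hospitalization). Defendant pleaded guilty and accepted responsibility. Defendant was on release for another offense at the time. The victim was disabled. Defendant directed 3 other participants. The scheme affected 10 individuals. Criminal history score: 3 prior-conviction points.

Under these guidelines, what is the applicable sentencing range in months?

55-59 months

Base offense level for extortion: 11.
A1 applies: 11 − 1 = 10.
A2 applies (level before this adjustment is 10 < 16, so +1): 10 + 1 = 11.
A3 applies: 11 + 4 = 15.
A4 applies: 15 + 3 = 18.
A5 applies: 18 + 3 = 21.
A6 applies (level before this adjustment is 21 ≥ 17, so +5): 21 + 5 = 26.
Level 26 exceeds the maximum of 23; capped at 23.
Final offense level: 23.
Criminal history: 3 prior points → Category 1 (0-4).
Level 23 falls in the 18-23 band.
Grid: Level 18-23 × Category 1 = 55-59 months.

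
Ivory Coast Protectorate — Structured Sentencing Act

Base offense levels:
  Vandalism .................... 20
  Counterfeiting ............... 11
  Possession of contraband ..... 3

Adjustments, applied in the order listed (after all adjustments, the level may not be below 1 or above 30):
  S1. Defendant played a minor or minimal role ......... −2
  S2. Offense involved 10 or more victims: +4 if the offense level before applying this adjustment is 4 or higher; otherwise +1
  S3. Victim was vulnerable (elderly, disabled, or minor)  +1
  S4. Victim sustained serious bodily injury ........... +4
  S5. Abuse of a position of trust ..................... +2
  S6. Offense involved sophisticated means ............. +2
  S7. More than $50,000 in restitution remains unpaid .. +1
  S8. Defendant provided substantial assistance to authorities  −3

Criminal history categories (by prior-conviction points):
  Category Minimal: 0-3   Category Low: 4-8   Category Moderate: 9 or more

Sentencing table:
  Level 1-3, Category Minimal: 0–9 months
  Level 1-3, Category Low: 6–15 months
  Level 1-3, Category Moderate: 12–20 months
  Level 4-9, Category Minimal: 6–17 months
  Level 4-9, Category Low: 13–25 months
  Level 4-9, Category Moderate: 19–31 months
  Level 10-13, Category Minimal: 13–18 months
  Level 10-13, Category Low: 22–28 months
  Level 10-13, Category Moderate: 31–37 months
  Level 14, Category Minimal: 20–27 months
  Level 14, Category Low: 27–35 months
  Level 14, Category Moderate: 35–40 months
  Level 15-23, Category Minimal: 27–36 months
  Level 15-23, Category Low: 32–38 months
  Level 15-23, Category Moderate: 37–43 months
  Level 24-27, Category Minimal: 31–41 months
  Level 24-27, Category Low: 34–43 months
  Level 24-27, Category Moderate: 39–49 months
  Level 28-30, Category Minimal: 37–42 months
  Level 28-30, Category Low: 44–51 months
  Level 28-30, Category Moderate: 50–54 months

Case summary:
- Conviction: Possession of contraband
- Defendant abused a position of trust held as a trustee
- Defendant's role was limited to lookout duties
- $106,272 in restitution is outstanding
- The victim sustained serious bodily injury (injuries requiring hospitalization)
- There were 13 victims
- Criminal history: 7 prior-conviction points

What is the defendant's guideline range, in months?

Base offense level for possession of contraband: 3.
S1 applies: 3 − 2 = 1.
S2 applies (level before this adjustment is 1 < 4, so +1): 1 + 1 = 2.
S3 does not apply.
S4 applies: 2 + 4 = 6.
S5 applies: 6 + 2 = 8.
S6 does not apply.
S7 applies: 8 + 1 = 9.
Final offense level: 9.
Criminal history: 7 prior points → Category Low (4-8).
Level 9 falls in the 4-9 band.
Grid: Level 4-9 × Category Low = 13-25 months.

13-25 months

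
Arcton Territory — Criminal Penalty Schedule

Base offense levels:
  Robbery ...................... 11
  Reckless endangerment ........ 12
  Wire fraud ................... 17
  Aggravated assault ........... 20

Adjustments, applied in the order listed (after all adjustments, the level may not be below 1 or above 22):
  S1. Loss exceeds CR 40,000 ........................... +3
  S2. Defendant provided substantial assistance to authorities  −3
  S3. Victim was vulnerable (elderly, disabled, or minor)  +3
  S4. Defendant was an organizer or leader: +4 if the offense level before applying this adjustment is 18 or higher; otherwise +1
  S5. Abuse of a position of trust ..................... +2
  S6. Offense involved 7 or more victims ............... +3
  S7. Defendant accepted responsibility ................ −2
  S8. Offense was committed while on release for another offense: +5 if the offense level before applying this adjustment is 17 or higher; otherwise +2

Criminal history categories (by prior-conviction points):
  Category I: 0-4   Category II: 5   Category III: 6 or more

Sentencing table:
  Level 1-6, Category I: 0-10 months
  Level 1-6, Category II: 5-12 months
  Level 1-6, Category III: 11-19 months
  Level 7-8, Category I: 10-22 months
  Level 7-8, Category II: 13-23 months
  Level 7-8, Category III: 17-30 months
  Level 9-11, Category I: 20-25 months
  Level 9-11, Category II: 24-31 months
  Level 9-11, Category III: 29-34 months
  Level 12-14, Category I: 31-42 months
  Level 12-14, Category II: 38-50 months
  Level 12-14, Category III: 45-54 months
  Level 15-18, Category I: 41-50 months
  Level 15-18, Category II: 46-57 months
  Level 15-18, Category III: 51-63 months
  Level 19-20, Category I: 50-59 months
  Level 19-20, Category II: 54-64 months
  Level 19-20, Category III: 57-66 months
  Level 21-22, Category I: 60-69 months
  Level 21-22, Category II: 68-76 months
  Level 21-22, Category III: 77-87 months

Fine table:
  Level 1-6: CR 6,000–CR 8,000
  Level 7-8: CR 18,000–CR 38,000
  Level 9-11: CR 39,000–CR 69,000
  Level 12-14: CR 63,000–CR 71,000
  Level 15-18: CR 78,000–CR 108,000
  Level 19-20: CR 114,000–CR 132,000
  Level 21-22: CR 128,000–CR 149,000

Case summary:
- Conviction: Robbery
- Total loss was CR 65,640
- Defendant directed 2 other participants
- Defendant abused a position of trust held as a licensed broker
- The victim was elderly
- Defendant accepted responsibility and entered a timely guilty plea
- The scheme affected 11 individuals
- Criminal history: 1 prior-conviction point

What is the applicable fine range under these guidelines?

CR 128,000–CR 149,000

Base offense level for robbery: 11.
S1 applies: 11 + 3 = 14.
S3 applies: 14 + 3 = 17.
S4 applies (level before this adjustment is 17 < 18, so +1): 17 + 1 = 18.
S5 applies: 18 + 2 = 20.
S6 applies: 20 + 3 = 23.
S7 applies: 23 − 2 = 21.
Final offense level: 21.
Level 21 falls in the 21-22 band.
Fine table: Level 21-22 → CR 128,000–CR 149,000.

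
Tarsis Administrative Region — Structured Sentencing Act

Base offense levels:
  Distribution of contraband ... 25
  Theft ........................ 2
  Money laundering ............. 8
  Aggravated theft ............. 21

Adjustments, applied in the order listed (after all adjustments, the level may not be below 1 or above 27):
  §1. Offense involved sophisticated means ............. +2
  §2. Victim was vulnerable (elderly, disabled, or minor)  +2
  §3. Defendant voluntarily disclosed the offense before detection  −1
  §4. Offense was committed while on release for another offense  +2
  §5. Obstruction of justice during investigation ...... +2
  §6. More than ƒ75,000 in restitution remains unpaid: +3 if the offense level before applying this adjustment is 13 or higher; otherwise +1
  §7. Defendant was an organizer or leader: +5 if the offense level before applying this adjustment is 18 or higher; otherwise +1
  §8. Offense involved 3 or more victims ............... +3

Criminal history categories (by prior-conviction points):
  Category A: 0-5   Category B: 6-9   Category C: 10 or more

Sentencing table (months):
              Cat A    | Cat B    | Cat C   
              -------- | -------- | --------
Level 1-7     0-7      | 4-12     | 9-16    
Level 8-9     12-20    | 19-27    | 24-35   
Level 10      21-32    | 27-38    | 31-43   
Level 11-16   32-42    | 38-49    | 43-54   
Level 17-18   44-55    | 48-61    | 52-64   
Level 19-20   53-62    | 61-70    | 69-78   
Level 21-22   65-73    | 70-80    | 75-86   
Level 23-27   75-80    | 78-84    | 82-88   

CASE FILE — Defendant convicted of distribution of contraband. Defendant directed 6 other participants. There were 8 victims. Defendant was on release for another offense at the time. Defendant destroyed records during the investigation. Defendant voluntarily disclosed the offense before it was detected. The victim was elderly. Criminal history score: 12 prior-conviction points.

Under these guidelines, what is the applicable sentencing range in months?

Base offense level for distribution of contraband: 25.
§1 does not apply.
§2 applies: 25 + 2 = 27.
§3 applies: 27 − 1 = 26.
§4 applies: 26 + 2 = 28.
§5 applies: 28 + 2 = 30.
§7 applies (level before this adjustment is 30 ≥ 18, so +5): 30 + 5 = 35.
§8 applies: 35 + 3 = 38.
Level 38 exceeds the maximum of 27; capped at 27.
Final offense level: 27.
Criminal history: 12 prior points → Category C (10+).
Level 27 falls in the 23-27 band.
Grid: Level 23-27 × Category C = 82-88 months.

82-88 months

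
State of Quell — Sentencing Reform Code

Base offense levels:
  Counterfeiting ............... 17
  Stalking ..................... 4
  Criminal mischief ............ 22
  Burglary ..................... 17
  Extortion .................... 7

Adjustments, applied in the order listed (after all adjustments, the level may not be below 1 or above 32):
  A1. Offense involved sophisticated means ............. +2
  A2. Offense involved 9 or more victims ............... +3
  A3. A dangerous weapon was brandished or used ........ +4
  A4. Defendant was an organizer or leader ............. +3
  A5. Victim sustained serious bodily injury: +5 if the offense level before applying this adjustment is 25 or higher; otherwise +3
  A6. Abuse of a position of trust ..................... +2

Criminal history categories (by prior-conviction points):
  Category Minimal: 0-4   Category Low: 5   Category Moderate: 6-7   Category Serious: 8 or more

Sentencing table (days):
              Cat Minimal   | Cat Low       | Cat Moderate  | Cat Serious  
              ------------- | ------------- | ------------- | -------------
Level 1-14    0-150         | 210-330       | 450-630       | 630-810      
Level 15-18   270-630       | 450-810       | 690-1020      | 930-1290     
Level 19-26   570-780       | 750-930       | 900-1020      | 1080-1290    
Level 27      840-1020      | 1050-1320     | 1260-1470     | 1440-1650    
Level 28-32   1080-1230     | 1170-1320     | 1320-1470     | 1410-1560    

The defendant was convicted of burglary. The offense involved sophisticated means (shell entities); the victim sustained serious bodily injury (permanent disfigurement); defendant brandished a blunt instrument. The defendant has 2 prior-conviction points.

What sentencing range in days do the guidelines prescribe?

570-780 days

Base offense level for burglary: 17.
A1 applies: 17 + 2 = 19.
A3 applies: 19 + 4 = 23.
A5 applies (level before this adjustment is 23 < 25, so +3): 23 + 3 = 26.
Final offense level: 26.
Criminal history: 2 prior points → Category Minimal (0-4).
Level 26 falls in the 19-26 band.
Grid: Level 19-26 × Category Minimal = 570-780 days.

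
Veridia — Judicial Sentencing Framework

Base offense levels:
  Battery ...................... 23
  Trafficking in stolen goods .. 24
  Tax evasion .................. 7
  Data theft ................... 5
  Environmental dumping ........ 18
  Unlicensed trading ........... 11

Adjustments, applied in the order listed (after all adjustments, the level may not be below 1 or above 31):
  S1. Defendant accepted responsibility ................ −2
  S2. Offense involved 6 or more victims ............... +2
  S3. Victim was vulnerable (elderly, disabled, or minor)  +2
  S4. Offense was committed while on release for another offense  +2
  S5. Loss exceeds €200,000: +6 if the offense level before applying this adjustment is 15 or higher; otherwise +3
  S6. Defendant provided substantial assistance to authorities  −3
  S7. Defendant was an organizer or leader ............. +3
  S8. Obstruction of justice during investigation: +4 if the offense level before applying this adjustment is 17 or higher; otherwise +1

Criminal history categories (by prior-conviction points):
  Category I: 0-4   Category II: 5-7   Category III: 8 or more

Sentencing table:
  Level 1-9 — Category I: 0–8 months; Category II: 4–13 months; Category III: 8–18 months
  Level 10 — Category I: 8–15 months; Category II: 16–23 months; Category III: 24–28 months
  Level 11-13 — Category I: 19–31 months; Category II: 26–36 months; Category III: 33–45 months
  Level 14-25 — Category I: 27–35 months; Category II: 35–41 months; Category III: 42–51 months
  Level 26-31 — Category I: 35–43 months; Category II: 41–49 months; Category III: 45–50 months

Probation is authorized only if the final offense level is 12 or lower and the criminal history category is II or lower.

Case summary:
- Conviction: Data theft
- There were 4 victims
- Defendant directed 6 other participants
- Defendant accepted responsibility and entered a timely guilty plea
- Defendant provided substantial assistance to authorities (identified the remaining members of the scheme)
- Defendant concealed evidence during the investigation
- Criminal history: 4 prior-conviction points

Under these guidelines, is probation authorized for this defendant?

Yes

Base offense level for data theft: 5.
S1 applies: 5 − 2 = 3.
S2 does not apply.
S5 does not apply.
S6 applies: 3 − 3 = 0.
S7 applies: 0 + 3 = 3.
S8 applies (level before this adjustment is 3 < 17, so +1): 3 + 1 = 4.
Final offense level: 4.
Criminal history: 4 prior points → Category I (0-4).
Level 4 falls in the 1-9 band.
Grid: Level 1-9 × Category I = 0-8 months.
Probation check: level 4 ≤ 12 and category I ≤ II → eligible.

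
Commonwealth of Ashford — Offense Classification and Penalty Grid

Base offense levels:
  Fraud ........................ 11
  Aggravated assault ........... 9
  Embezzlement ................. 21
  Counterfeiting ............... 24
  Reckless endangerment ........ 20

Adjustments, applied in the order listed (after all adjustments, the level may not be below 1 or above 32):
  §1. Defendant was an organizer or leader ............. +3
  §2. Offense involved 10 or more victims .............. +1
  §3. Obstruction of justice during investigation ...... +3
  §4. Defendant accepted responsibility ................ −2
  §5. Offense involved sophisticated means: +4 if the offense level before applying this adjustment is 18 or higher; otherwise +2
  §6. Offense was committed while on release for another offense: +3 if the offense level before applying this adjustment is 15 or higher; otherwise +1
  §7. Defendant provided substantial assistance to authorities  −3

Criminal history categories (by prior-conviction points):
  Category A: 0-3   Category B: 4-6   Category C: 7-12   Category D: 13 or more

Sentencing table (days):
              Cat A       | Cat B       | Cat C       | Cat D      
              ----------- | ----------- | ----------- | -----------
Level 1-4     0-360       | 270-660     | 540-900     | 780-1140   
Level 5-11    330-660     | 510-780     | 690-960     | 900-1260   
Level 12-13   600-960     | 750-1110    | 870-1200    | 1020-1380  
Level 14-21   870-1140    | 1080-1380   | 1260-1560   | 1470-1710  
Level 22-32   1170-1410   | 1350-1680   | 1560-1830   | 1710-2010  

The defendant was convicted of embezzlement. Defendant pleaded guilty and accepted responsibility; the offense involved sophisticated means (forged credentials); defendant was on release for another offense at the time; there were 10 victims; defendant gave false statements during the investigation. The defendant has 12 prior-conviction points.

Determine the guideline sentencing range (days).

1560-1830 days

Base offense level for embezzlement: 21.
§1 does not apply.
§2 applies: 21 + 1 = 22.
§3 applies: 22 + 3 = 25.
§4 applies: 25 − 2 = 23.
§5 applies (level before this adjustment is 23 ≥ 18, so +4): 23 + 4 = 27.
§6 applies (level before this adjustment is 27 ≥ 15, so +3): 27 + 3 = 30.
Final offense level: 30.
Criminal history: 12 prior points → Category C (7-12).
Level 30 falls in the 22-32 band.
Grid: Level 22-32 × Category C = 1560-1830 days.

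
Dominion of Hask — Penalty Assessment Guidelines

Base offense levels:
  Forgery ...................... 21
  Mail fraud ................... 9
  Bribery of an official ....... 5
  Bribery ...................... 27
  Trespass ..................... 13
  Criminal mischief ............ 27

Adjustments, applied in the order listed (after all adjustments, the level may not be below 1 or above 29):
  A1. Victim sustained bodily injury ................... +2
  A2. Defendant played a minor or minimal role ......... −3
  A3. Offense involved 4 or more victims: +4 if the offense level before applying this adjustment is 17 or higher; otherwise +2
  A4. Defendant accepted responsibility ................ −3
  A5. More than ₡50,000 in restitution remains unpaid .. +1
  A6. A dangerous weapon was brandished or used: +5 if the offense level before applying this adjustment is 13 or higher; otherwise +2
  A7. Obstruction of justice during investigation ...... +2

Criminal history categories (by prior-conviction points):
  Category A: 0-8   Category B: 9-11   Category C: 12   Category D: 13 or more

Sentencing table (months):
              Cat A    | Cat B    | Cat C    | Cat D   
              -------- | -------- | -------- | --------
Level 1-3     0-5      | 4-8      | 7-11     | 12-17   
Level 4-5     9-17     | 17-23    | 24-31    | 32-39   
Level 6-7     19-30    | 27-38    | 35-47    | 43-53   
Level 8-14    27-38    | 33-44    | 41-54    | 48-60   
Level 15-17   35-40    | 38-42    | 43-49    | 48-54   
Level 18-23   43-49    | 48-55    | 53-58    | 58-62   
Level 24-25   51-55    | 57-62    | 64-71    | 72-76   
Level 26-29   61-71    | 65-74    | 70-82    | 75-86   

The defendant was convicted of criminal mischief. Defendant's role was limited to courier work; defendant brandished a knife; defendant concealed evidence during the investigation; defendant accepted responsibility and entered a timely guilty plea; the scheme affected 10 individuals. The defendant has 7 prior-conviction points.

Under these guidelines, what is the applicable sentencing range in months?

61-71 months

Base offense level for criminal mischief: 27.
A1 does not apply.
A2 applies: 27 − 3 = 24.
A3 applies (level before this adjustment is 24 ≥ 17, so +4): 24 + 4 = 28.
A4 applies: 28 − 3 = 25.
A6 applies (level before this adjustment is 25 ≥ 13, so +5): 25 + 5 = 30.
A7 applies: 30 + 2 = 32.
Level 32 exceeds the maximum of 29; capped at 29.
Final offense level: 29.
Criminal history: 7 prior points → Category A (0-8).
Level 29 falls in the 26-29 band.
Grid: Level 26-29 × Category A = 61-71 months.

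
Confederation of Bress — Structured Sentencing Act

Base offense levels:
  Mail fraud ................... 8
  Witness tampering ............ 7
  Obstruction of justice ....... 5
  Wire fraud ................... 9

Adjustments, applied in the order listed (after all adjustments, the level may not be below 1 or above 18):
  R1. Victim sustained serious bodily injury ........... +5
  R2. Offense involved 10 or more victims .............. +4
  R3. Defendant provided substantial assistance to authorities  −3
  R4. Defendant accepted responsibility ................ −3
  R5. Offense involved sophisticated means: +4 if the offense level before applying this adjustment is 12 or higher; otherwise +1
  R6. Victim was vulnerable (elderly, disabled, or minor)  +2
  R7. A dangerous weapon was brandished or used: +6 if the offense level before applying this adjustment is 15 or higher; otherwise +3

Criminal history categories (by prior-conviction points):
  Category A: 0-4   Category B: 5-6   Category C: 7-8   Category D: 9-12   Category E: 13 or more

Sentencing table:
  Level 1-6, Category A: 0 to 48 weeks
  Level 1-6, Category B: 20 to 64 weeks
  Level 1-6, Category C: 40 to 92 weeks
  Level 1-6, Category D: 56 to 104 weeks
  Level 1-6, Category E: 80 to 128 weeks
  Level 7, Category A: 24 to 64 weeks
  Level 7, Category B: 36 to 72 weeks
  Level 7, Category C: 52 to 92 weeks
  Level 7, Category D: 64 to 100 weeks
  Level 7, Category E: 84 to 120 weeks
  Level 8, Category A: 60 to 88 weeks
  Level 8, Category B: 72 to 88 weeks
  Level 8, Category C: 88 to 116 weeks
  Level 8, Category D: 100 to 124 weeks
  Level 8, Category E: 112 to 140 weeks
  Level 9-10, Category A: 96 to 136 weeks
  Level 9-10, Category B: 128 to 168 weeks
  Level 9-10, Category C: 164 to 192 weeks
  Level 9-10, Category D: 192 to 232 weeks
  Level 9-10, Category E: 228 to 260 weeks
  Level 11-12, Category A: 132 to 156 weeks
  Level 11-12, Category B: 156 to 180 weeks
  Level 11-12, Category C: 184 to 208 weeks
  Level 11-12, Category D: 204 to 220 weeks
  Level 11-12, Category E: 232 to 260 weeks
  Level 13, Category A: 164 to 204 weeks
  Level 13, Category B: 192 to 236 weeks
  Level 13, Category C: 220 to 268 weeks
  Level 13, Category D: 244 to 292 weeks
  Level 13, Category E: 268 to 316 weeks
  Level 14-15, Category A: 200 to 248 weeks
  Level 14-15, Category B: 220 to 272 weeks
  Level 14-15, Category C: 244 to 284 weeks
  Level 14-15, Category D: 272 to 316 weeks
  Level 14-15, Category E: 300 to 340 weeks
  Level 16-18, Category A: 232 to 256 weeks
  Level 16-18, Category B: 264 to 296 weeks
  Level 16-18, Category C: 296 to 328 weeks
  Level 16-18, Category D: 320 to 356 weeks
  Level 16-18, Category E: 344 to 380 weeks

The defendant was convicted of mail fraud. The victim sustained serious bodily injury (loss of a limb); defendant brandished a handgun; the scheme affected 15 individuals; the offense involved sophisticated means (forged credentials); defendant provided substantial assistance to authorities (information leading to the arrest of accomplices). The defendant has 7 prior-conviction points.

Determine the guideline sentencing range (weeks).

296-328 weeks

Base offense level for mail fraud: 8.
R1 applies: 8 + 5 = 13.
R2 applies: 13 + 4 = 17.
R3 applies: 17 − 3 = 14.
R4 does not apply.
R5 applies (level before this adjustment is 14 ≥ 12, so +4): 14 + 4 = 18.
R7 applies (level before this adjustment is 18 ≥ 15, so +6): 18 + 6 = 24.
Level 24 exceeds the maximum of 18; capped at 18.
Final offense level: 18.
Criminal history: 7 prior points → Category C (7-8).
Level 18 falls in the 16-18 band.
Grid: Level 16-18 × Category C = 296-328 weeks.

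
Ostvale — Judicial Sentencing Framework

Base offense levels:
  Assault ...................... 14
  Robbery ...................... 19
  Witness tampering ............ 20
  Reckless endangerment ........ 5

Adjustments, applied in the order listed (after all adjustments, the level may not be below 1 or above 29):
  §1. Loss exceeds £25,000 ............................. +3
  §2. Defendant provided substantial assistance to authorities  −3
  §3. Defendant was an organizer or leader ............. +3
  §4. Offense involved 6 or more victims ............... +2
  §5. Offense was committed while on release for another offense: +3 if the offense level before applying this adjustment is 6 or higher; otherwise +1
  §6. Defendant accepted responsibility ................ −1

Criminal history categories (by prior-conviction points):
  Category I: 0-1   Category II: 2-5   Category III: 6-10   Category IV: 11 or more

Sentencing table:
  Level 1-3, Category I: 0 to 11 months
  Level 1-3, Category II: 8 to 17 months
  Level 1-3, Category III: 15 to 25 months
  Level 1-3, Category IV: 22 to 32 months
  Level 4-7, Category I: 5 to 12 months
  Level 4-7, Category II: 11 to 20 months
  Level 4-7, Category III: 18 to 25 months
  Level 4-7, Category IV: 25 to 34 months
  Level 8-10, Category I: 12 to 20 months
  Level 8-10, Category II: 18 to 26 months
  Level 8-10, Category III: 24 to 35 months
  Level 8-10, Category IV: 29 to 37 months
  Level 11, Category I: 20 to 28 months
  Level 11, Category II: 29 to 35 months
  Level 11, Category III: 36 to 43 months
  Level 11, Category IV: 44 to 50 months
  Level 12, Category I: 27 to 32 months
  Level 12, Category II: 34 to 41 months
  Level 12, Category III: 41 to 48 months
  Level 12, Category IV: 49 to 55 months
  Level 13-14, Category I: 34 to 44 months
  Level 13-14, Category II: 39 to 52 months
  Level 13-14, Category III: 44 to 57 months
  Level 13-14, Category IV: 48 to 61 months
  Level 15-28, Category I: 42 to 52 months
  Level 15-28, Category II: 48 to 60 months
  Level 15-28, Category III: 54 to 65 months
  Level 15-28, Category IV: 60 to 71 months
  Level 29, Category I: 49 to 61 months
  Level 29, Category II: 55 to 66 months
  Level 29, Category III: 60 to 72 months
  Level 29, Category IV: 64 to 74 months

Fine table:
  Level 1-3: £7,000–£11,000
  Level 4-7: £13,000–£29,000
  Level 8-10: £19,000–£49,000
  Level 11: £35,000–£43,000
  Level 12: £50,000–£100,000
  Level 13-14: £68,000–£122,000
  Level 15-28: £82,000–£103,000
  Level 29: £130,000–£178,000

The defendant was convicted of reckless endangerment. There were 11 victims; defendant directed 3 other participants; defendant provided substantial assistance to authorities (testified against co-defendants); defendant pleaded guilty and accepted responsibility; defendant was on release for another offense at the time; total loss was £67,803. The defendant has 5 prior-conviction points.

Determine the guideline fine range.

£50,000–£100,000

Base offense level for reckless endangerment: 5.
§1 applies: 5 + 3 = 8.
§2 applies: 8 − 3 = 5.
§3 applies: 5 + 3 = 8.
§4 applies: 8 + 2 = 10.
§5 applies (level before this adjustment is 10 ≥ 6, so +3): 10 + 3 = 13.
§6 applies: 13 − 1 = 12.
Final offense level: 12.
Level 12 falls in the 12 band.
Fine table: Level 12 → £50,000–£100,000.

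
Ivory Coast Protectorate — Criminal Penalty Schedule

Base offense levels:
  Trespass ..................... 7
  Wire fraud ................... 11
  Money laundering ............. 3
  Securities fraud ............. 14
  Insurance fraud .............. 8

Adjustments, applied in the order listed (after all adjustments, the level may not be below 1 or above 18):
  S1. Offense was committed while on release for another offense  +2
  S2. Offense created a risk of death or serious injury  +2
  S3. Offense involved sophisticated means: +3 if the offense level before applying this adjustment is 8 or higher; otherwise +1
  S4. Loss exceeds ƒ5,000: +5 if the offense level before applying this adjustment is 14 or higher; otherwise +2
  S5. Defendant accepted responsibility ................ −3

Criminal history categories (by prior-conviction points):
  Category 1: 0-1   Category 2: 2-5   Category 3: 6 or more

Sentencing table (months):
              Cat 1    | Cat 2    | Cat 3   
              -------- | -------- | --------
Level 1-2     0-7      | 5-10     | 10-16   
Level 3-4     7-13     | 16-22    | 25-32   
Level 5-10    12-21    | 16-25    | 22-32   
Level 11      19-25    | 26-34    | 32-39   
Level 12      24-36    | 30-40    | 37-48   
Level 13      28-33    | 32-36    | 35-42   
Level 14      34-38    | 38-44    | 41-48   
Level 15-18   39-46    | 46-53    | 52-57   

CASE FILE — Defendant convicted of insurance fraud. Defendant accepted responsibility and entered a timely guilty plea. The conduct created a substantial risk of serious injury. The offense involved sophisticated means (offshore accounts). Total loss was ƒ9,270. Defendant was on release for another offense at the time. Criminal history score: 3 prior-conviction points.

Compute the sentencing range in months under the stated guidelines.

Base offense level for insurance fraud: 8.
S1 applies: 8 + 2 = 10.
S2 applies: 10 + 2 = 12.
S3 applies (level before this adjustment is 12 ≥ 8, so +3): 12 + 3 = 15.
S4 applies (level before this adjustment is 15 ≥ 14, so +5): 15 + 5 = 20.
S5 applies: 20 − 3 = 17.
Final offense level: 17.
Criminal history: 3 prior points → Category 2 (2-5).
Level 17 falls in the 15-18 band.
Grid: Level 15-18 × Category 2 = 46-53 months.

46-53 months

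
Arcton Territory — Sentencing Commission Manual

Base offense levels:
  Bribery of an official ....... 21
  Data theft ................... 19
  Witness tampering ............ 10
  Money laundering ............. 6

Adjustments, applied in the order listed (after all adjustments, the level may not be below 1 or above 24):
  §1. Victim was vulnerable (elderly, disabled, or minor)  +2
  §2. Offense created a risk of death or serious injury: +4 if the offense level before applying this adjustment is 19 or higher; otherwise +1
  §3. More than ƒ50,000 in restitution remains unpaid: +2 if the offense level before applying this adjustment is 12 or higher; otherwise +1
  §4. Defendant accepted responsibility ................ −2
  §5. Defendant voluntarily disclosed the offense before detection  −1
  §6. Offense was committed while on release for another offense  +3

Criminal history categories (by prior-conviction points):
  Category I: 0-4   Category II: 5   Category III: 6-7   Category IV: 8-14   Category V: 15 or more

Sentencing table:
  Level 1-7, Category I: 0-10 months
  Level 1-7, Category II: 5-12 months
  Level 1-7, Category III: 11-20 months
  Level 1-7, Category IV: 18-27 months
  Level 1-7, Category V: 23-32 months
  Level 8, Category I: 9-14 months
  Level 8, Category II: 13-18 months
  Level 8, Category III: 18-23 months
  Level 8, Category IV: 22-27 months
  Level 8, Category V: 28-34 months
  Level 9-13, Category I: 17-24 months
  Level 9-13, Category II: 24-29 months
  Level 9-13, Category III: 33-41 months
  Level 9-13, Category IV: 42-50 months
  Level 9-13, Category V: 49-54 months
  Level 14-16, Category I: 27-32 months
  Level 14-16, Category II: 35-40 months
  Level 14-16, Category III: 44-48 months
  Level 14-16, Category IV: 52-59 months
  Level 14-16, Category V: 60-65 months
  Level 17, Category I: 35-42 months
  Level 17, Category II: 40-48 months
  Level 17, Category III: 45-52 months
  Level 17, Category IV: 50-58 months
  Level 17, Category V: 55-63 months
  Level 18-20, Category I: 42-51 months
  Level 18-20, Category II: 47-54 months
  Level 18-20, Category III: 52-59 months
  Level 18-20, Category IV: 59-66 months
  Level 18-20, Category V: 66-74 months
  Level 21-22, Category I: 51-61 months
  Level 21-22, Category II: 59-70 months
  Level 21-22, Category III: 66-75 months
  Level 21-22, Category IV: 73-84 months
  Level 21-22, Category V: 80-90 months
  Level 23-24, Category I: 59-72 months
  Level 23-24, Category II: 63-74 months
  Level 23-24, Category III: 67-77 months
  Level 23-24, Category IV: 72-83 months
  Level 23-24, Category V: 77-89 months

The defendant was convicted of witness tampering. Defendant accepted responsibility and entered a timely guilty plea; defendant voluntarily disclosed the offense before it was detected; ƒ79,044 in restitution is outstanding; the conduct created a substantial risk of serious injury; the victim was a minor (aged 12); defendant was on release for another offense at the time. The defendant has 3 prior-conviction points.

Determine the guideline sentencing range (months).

Base offense level for witness tampering: 10.
§1 applies: 10 + 2 = 12.
§2 applies (level before this adjustment is 12 < 19, so +1): 12 + 1 = 13.
§3 applies (level before this adjustment is 13 ≥ 12, so +2): 13 + 2 = 15.
§4 applies: 15 − 2 = 13.
§5 applies: 13 − 1 = 12.
§6 applies: 12 + 3 = 15.
Final offense level: 15.
Criminal history: 3 prior points → Category I (0-4).
Level 15 falls in the 14-16 band.
Grid: Level 14-16 × Category I = 27-32 months.

27-32 months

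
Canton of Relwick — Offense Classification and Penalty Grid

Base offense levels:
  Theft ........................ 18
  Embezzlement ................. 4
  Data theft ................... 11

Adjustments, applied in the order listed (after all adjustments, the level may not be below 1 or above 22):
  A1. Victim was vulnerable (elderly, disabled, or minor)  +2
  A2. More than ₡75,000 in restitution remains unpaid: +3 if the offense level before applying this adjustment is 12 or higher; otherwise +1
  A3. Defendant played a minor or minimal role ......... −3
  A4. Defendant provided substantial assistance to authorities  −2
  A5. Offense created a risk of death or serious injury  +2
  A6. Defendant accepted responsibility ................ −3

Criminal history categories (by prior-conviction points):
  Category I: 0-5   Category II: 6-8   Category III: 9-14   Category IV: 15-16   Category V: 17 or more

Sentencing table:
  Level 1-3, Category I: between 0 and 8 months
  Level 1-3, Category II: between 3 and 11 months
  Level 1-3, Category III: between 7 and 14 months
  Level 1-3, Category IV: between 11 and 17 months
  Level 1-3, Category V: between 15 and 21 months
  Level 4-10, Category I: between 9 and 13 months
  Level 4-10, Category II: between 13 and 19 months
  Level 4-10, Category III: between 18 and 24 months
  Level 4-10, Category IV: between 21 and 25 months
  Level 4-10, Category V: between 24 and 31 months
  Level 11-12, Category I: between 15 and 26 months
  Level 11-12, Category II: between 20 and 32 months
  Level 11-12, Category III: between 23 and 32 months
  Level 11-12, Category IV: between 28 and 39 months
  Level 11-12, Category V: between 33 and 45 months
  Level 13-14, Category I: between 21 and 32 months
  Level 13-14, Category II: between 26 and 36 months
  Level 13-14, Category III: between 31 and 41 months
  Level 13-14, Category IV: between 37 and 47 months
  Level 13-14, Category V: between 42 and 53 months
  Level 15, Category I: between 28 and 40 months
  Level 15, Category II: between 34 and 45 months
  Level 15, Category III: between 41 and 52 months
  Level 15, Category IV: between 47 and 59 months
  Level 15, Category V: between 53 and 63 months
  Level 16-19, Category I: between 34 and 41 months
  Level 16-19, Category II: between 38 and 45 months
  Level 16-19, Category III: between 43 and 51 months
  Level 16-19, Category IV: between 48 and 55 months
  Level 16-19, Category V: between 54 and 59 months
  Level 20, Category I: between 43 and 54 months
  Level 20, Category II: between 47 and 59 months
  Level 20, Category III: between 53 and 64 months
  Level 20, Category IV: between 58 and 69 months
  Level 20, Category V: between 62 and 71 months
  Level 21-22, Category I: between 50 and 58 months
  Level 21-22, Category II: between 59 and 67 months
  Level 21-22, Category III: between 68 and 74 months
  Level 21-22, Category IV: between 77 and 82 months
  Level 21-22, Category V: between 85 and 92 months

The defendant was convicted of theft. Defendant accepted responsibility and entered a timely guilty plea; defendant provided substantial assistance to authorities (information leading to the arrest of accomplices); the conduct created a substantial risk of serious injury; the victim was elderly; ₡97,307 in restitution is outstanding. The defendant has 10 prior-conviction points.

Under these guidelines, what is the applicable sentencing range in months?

53-64 months

Base offense level for theft: 18.
A1 applies: 18 + 2 = 20.
A2 applies (level before this adjustment is 20 ≥ 12, so +3): 20 + 3 = 23.
A4 applies: 23 − 2 = 21.
A5 applies: 21 + 2 = 23.
A6 applies: 23 − 3 = 20.
Final offense level: 20.
Criminal history: 10 prior points → Category III (9-14).
Level 20 falls in the 20 band.
Grid: Level 20 × Category III = 53-64 months.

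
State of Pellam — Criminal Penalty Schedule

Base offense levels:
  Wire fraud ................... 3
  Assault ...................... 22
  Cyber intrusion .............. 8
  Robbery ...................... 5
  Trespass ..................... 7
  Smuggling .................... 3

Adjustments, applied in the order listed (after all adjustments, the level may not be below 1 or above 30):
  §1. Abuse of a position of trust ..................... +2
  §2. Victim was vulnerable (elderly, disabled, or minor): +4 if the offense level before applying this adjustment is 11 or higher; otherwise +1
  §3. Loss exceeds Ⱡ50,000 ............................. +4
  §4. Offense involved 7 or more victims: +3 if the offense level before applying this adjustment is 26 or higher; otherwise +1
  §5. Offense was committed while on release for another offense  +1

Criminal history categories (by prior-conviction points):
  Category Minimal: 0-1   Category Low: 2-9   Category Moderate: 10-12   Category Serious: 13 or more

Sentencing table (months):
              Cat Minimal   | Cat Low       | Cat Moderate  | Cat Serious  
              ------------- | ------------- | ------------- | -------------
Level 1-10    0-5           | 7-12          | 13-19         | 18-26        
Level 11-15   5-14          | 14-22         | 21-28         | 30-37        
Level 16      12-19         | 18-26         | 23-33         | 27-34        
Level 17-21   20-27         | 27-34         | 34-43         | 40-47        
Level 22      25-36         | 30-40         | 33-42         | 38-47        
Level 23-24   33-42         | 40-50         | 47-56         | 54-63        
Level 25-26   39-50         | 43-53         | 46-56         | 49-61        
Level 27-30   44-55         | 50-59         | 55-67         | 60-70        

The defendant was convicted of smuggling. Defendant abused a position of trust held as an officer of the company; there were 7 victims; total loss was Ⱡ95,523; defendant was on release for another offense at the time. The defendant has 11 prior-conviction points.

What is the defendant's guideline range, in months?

21-28 months

Base offense level for smuggling: 3.
§1 applies: 3 + 2 = 5.
§3 applies: 5 + 4 = 9.
§4 applies (level before this adjustment is 9 < 26, so +1): 9 + 1 = 10.
§5 applies: 10 + 1 = 11.
Final offense level: 11.
Criminal history: 11 prior points → Category Moderate (10-12).
Level 11 falls in the 11-15 band.
Grid: Level 11-15 × Category Moderate = 21-28 months.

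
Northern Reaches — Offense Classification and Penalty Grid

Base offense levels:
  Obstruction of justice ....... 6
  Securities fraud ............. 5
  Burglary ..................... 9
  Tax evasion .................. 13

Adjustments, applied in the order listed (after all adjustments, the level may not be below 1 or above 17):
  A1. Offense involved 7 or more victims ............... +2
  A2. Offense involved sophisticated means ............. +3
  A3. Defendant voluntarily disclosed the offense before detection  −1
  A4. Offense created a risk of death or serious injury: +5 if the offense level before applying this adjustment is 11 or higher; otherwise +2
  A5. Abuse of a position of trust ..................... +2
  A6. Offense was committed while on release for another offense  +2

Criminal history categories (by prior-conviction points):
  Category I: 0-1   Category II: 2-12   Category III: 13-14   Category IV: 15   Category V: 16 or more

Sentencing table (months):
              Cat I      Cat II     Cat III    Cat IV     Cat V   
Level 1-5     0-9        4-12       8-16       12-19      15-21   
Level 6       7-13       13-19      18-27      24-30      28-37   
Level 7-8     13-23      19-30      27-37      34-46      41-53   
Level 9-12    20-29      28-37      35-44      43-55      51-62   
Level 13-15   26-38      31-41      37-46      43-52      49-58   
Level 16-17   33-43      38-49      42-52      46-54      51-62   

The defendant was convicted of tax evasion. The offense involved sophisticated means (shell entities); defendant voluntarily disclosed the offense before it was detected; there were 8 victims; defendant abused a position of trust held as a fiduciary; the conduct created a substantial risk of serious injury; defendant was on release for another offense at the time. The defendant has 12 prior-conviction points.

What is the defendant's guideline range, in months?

38-49 months

Base offense level for tax evasion: 13.
A1 applies: 13 + 2 = 15.
A2 applies: 15 + 3 = 18.
A3 applies: 18 − 1 = 17.
A4 applies (level before this adjustment is 17 ≥ 11, so +5): 17 + 5 = 22.
A5 applies: 22 + 2 = 24.
A6 applies: 24 + 2 = 26.
Level 26 exceeds the maximum of 17; capped at 17.
Final offense level: 17.
Criminal history: 12 prior points → Category II (2-12).
Level 17 falls in the 16-17 band.
Grid: Level 16-17 × Category II = 38-49 months.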